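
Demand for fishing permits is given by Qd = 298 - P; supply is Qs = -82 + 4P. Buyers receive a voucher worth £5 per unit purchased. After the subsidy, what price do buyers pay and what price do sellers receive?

Pre-subsidy: 298 - P = -82 + 4P gives P* = 76, Q* = 222.
With the rebate, buyers effectively pay Pb = Ps − 5, where Ps is the price sellers receive.
Demand in terms of Ps becomes Qd = 298 − 1(Ps − 5) = 303 - Ps. Setting this equal to supply: 303 - Ps = -82 + 4Ps, so Ps = 77.
Buyers pay Pb = 77 − 5 = 72; Q' = -82 + 4·77 = 226.

Buyers pay £72; sellers receive £77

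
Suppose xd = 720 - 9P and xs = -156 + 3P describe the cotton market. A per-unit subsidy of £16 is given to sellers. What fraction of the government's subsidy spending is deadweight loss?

Pre-subsidy: 720 - 9P = -156 + 3P gives P* = 73, x* = 63.
With the subsidy, sellers receive Ps = Pb + 16 for each unit, where Pb is the price buyers pay.
Supply in terms of Pb becomes xs = -156 + 3(Pb + 16) = -108 + 3Pb. Setting this equal to demand: 720 - 9Pb = -108 + 3Pb, so Pb = 69.
Sellers receive Ps = 69 + 16 = 85; x' = 720 − 9·69 = 99.
ΔCS = ½(63 + 99)(73 − 69) = 324; ΔPS = ½(63 + 99)(85 − 73) = 972.
Government spending = 16 × 99 = 1584.
DWL = ½ × 16 × (99 − 63) = 288; fraction = 288 / 1584 = 2/11.

DWL / government spending = 2/11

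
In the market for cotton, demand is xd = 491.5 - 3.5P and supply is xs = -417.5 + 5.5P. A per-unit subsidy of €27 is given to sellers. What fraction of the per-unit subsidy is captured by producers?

Producer share = 7/18

Pre-subsidy: 491.5 - 3.5P = -417.5 + 5.5P gives P* = 101, x* = 138.
With the subsidy, sellers receive Ps = Pb + 27 for each unit, where Pb is the price buyers pay.
Supply in terms of Pb becomes xs = -417.5 + 5.5(Pb + 27) = -269 + 5.5Pb. Setting this equal to demand: 491.5 - 3.5Pb = -269 + 5.5Pb, so Pb = 84.5.
Sellers receive Ps = 84.5 + 27 = 111.5; x' = 491.5 − 3.5·84.5 = 195.75.
Buyers' price falls by P* − Pb = 101 − 84.5 = 16.5; sellers' price rises by Ps − P* = 111.5 − 101 = 10.5.
So producers capture 10.5/27 = 7/18 of each unit of subsidy.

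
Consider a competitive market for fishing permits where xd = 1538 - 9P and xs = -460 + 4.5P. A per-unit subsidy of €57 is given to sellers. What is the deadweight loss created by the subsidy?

Pre-subsidy: 1538 - 9P = -460 + 4.5P gives P* = 148, x* = 206.
With the subsidy, sellers receive Ps = Pb + 57 for each unit, where Pb is the price buyers pay.
Supply in terms of Pb becomes xs = -460 + 4.5(Pb + 57) = -203.5 + 4.5Pb. Setting this equal to demand: 1538 - 9Pb = -203.5 + 4.5Pb, so Pb = 129.
Sellers receive Ps = 129 + 57 = 186; x' = 1538 − 9·129 = 377.
The subsidy expands output by 377 − 206 = 171 past the efficient level; on those units the gap between marginal cost and willingness to pay runs from 0 up to 57.
DWL = ½ × 57 × 171 = 4873.5.

Deadweight loss = €4873.5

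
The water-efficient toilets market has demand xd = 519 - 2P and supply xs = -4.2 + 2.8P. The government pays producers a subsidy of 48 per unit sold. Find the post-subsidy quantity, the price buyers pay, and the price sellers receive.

x' = 357; buyers pay 81; sellers receive 129

Pre-subsidy: 519 - 2P = -4.2 + 2.8P gives P* = 109, x* = 301.
With the subsidy, sellers receive Ps = Pb + 48 for each unit, where Pb is the price buyers pay.
Supply in terms of Pb becomes xs = -4.2 + 2.8(Pb + 48) = 130.2 + 2.8Pb. Setting this equal to demand: 519 - 2Pb = 130.2 + 2.8Pb, so Pb = 81.
Sellers receive Ps = 81 + 48 = 129; x' = 519 − 2·81 = 357.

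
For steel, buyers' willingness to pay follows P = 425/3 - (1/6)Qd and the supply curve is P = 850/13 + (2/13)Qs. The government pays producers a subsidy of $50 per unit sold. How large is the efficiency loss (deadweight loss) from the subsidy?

Pre-subsidy: 425/3 - (1/6)Q = 850/13 + (2/13)Q gives Q* = 238 and P* = 102.
With the subsidy, sellers receive Ps = Pb + 50 for each unit, where Pb is the price buyers pay.
On the curves, Pb = 425/3 - (1/6)Q and Ps = 850/13 + (2/13)Q; the wedge Ps − Pb = 50 gives 850/13 + (2/13)Q − (425/3 - (1/6)Q) = 50, so Q' = 394.
Then Pb = 425/3 − (1/6)·394 = 76 and Ps = 850/13 + (2/13)·394 = 126.
The subsidy expands output by 394 − 238 = 156 past the efficient level; on those units the gap between marginal cost and willingness to pay runs from 0 up to 50.
DWL = ½ × 50 × 156 = 3900.

Deadweight loss = $3900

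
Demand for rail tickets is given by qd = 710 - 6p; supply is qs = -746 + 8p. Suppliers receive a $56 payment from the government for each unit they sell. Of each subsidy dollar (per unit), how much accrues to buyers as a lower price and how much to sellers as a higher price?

Buyers gain $32 per unit; sellers gain $24 per unit

Pre-subsidy: 710 - 6p = -746 + 8p gives p* = 104, q* = 86.
With the subsidy, sellers receive ps = pb + 56 for each unit, where pb is the price buyers pay.
Supply in terms of pb becomes qs = -746 + 8(pb + 56) = -298 + 8pb. Setting this equal to demand: 710 - 6pb = -298 + 8pb, so pb = 72.
Sellers receive ps = 72 + 56 = 128; q' = 710 − 6·72 = 278.
Buyers' price falls by p* − pb = 104 − 72 = 32; sellers' price rises by ps − p* = 128 − 104 = 24.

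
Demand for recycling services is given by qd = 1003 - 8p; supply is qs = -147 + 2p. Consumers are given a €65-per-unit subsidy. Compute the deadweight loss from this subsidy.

Pre-subsidy: 1003 - 8p = -147 + 2p gives p* = 115, q* = 83.
With the rebate, buyers effectively pay pb = ps − 65, where ps is the price sellers receive.
Demand in terms of ps becomes qd = 1003 − 8(ps − 65) = 1523 - 8ps. Setting this equal to supply: 1523 - 8ps = -147 + 2ps, so ps = 167.
Buyers pay pb = 167 − 65 = 102; q' = -147 + 2·167 = 187.
The subsidy expands output by 187 − 83 = 104 past the efficient level; on those units the gap between marginal cost and willingness to pay runs from 0 up to 65.
DWL = ½ × 65 × 104 = 3380.

Deadweight loss = €3380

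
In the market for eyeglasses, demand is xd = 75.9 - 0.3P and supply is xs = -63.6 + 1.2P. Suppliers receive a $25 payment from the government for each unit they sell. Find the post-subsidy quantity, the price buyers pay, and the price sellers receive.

x' = 54; buyers pay $73; sellers receive $98

Pre-subsidy: 75.9 - 0.3P = -63.6 + 1.2P gives P* = 93, x* = 48.
With the subsidy, sellers receive Ps = Pb + 25 for each unit, where Pb is the price buyers pay.
Supply in terms of Pb becomes xs = -63.6 + 1.2(Pb + 25) = -33.6 + 1.2Pb. Setting this equal to demand: 75.9 - 0.3Pb = -33.6 + 1.2Pb, so Pb = 73.
Sellers receive Ps = 73 + 25 = 98; x' = 75.9 − 0.3·73 = 54.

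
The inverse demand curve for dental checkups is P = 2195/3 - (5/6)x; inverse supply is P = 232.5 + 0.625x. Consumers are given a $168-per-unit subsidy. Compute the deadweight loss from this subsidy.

Deadweight loss = $9676.8

Pre-subsidy: 2195/3 - (5/6)x = 232.5 + 0.625x gives x* = 2396/7 and P* = 3125/7.
With the rebate, buyers effectively pay Pb = Ps − 168, where Ps is the price sellers receive.
On the curves, Pb = 2195/3 - (5/6)x and Ps = 232.5 + 0.625x; the wedge Ps − Pb = 168 gives 232.5 + 0.625x − (2195/3 - (5/6)x) = 168, so x' = 16012/35.
Then Pb = 2195/3 − (5/6)·(16012/35) = 2453/7 and Ps = 232.5 + 0.625·(16012/35) = 3629/7.
The subsidy expands output by 16012/35 − 2396/7 = 115.2 past the efficient level; on those units the gap between marginal cost and willingness to pay runs from 0 up to 168.
DWL = ½ × 168 × 115.2 = 9676.8.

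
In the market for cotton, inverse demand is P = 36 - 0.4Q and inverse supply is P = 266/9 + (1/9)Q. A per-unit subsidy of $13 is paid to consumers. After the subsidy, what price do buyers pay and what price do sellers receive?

Pre-subsidy: 36 - 0.4Q = 266/9 + (1/9)Q gives Q* = 290/23 and P* = 712/23.
With the rebate, buyers effectively pay Pb = Ps − 13, where Ps is the price sellers receive.
On the curves, Pb = 36 - 0.4Q and Ps = 266/9 + (1/9)Q; the wedge Ps − Pb = 13 gives 266/9 + (1/9)Q − (36 - 0.4Q) = 13, so Q' = 875/23.
Then Pb = 36 − 0.4·(875/23) = 478/23 and Ps = 266/9 + (1/9)·(875/23) = 777/23.

Buyers pay 478/23; sellers receive 777/23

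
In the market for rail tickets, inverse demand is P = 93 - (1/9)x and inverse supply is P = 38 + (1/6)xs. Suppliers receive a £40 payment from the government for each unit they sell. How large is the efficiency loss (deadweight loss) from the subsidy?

Pre-subsidy: 93 - (1/9)x = 38 + (1/6)x gives x* = 198 and P* = 71.
With the subsidy, sellers receive Ps = Pb + 40 for each unit, where Pb is the price buyers pay.
On the curves, Pb = 93 - (1/9)x and Ps = 38 + (1/6)x; the wedge Ps − Pb = 40 gives 38 + (1/6)x − (93 - (1/9)x) = 40, so x' = 342.
Then Pb = 93 − (1/9)·342 = 55 and Ps = 38 + (1/6)·342 = 95.
The subsidy expands output by 342 − 198 = 144 past the efficient level; on those units the gap between marginal cost and willingness to pay runs from 0 up to 40.
DWL = ½ × 40 × 144 = 2880.

Deadweight loss = £2880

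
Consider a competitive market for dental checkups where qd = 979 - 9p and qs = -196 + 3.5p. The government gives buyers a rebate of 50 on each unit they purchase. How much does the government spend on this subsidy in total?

Pre-subsidy: 979 - 9p = -196 + 3.5p gives p* = 94, q* = 133.
With the rebate, buyers effectively pay pb = ps − 50, where ps is the price sellers receive.
Demand in terms of ps becomes qd = 979 − 9(ps − 50) = 1429 - 9ps. Setting this equal to supply: 1429 - 9ps = -196 + 3.5ps, so ps = 130.
Buyers pay pb = 130 − 50 = 80; q' = -196 + 3.5·130 = 259.
Government outlay = subsidy × quantity = 50 × 259 = 12950.

Government cost = 12950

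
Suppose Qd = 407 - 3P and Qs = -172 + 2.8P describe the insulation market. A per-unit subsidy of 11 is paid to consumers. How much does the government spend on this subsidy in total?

Pre-subsidy: 407 - 3P = -172 + 2.8P gives P* = 2895/29, Q* = 3118/29.
With the rebate, buyers effectively pay Pb = Ps − 11, where Ps is the price sellers receive.
Demand in terms of Ps becomes Qd = 407 − 3(Ps − 11) = 440 - 3Ps. Setting this equal to supply: 440 - 3Ps = -172 + 2.8Ps, so Ps = 3060/29.
Buyers pay Pb = 3060/29 − 11 = 2741/29; Q' = -172 + 2.8·(3060/29) = 3580/29.
Government outlay = subsidy × quantity = 11 × 3580/29 = 39380/29.

Government cost = 39380/29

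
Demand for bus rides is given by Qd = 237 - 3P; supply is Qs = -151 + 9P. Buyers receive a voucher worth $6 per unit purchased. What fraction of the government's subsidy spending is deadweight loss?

DWL / government spending = 27/614

Pre-subsidy: 237 - 3P = -151 + 9P gives P* = 97/3, Q* = 140.
With the rebate, buyers effectively pay Pb = Ps − 6, where Ps is the price sellers receive.
Demand in terms of Ps becomes Qd = 237 − 3(Ps − 6) = 255 - 3Ps. Setting this equal to supply: 255 - 3Ps = -151 + 9Ps, so Ps = 203/6.
Buyers pay Pb = 203/6 − 6 = 167/6; Q' = -151 + 9·(203/6) = 153.5.
ΔCS = ½(140 + 153.5)(97/3 − 167/6) = 660.375; ΔPS = ½(140 + 153.5)(203/6 − 97/3) = 220.125.
Government spending = 6 × 153.5 = 921.
DWL = ½ × 6 × (153.5 − 140) = 40.5; fraction = 40.5 / 921 = 27/614.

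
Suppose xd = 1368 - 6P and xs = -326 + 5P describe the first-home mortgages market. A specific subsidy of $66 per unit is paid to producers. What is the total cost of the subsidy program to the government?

Government cost = $41184

Pre-subsidy: 1368 - 6P = -326 + 5P gives P* = 154, x* = 444.
With the subsidy, sellers receive Ps = Pb + 66 for each unit, where Pb is the price buyers pay.
Supply in terms of Pb becomes xs = -326 + 5(Pb + 66) = 4 + 5Pb. Setting this equal to demand: 1368 - 6Pb = 4 + 5Pb, so Pb = 124.
Sellers receive Ps = 124 + 66 = 190; x' = 1368 − 6·124 = 624.
Government outlay = subsidy × quantity = 66 × 624 = 41184.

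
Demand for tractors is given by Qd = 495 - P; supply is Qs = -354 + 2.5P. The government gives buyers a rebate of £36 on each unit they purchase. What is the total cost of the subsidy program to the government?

Pre-subsidy: 495 - P = -354 + 2.5P gives P* = 1698/7, Q* = 1767/7.
With the rebate, buyers effectively pay Pb = Ps − 36, where Ps is the price sellers receive.
Demand in terms of Ps becomes Qd = 495 − 1(Ps − 36) = 531 - Ps. Setting this equal to supply: 531 - Ps = -354 + 2.5Ps, so Ps = 1770/7.
Buyers pay Pb = 1770/7 − 36 = 1518/7; Q' = -354 + 2.5·(1770/7) = 1947/7.
Government outlay = subsidy × quantity = 36 × 1947/7 = 70092/7.

Government cost = 70092/7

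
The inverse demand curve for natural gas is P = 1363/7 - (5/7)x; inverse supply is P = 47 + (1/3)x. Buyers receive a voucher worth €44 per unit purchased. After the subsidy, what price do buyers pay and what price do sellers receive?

Buyers pay €64; sellers receive €108

Pre-subsidy: 1363/7 - (5/7)x = 47 + (1/3)x gives x* = 141 and P* = 94.
With the rebate, buyers effectively pay Pb = Ps − 44, where Ps is the price sellers receive.
On the curves, Pb = 1363/7 - (5/7)x and Ps = 47 + (1/3)x; the wedge Ps − Pb = 44 gives 47 + (1/3)x − (1363/7 - (5/7)x) = 44, so x' = 183.
Then Pb = 1363/7 − (5/7)·183 = 64 and Ps = 47 + (1/3)·183 = 108.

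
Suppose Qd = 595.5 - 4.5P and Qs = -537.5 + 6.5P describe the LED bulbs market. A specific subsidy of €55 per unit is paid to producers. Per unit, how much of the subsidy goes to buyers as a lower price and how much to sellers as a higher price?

Buyers gain €32.5 per unit; sellers gain €22.5 per unit

Pre-subsidy: 595.5 - 4.5P = -537.5 + 6.5P gives P* = 103, Q* = 132.
With the subsidy, sellers receive Ps = Pb + 55 for each unit, where Pb is the price buyers pay.
Supply in terms of Pb becomes Qs = -537.5 + 6.5(Pb + 55) = -180 + 6.5Pb. Setting this equal to demand: 595.5 - 4.5Pb = -180 + 6.5Pb, so Pb = 70.5.
Sellers receive Ps = 70.5 + 55 = 125.5; Q' = 595.5 − 4.5·70.5 = 278.25.
Buyers' price falls by P* − Pb = 103 − 70.5 = 32.5; sellers' price rises by Ps − P* = 125.5 − 103 = 22.5.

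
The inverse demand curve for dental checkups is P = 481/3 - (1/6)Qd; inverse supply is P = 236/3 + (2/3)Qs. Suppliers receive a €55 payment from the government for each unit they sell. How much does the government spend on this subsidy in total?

Pre-subsidy: 481/3 - (1/6)Q = 236/3 + (2/3)Q gives Q* = 98 and P* = 144.
With the subsidy, sellers receive Ps = Pb + 55 for each unit, where Pb is the price buyers pay.
On the curves, Pb = 481/3 - (1/6)Q and Ps = 236/3 + (2/3)Q; the wedge Ps − Pb = 55 gives 236/3 + (2/3)Q − (481/3 - (1/6)Q) = 55, so Q' = 164.
Then Pb = 481/3 − (1/6)·164 = 133 and Ps = 236/3 + (2/3)·164 = 188.
Government outlay = subsidy × quantity = 55 × 164 = 9020.

Government cost = €9020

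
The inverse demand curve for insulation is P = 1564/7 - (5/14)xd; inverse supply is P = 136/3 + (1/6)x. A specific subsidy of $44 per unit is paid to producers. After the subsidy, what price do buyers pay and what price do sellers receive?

Pre-subsidy: 1564/7 - (5/14)x = 136/3 + (1/6)x gives x* = 340 and P* = 102.
With the subsidy, sellers receive Ps = Pb + 44 for each unit, where Pb is the price buyers pay.
On the curves, Pb = 1564/7 - (5/14)x and Ps = 136/3 + (1/6)x; the wedge Ps − Pb = 44 gives 136/3 + (1/6)x − (1564/7 - (5/14)x) = 44, so x' = 424.
Then Pb = 1564/7 − (5/14)·424 = 72 and Ps = 136/3 + (1/6)·424 = 116.

Buyers pay $72; sellers receive $116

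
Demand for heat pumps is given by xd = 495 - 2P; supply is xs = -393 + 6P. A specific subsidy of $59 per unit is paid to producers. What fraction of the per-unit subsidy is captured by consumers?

Consumer share = 0.75

Pre-subsidy: 495 - 2P = -393 + 6P gives P* = 111, x* = 273.
With the subsidy, sellers receive Ps = Pb + 59 for each unit, where Pb is the price buyers pay.
Supply in terms of Pb becomes xs = -393 + 6(Pb + 59) = -39 + 6Pb. Setting this equal to demand: 495 - 2Pb = -39 + 6Pb, so Pb = 66.75.
Sellers receive Ps = 66.75 + 59 = 125.75; x' = 495 − 2·66.75 = 361.5.
Buyers' price falls by P* − Pb = 111 − 66.75 = 44.25; sellers' price rises by Ps − P* = 125.75 − 111 = 14.75.
So consumers capture 44.25/59 = 0.75 of each unit of subsidy.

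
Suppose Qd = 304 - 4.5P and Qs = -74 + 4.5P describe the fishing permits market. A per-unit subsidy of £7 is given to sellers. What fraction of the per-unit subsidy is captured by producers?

Pre-subsidy: 304 - 4.5P = -74 + 4.5P gives P* = 42, Q* = 115.
With the subsidy, sellers receive Ps = Pb + 7 for each unit, where Pb is the price buyers pay.
Supply in terms of Pb becomes Qs = -74 + 4.5(Pb + 7) = -42.5 + 4.5Pb. Setting this equal to demand: 304 - 4.5Pb = -42.5 + 4.5Pb, so Pb = 38.5.
Sellers receive Ps = 38.5 + 7 = 45.5; Q' = 304 − 4.5·38.5 = 130.75.
Buyers' price falls by P* − Pb = 42 − 38.5 = 3.5; sellers' price rises by Ps − P* = 45.5 − 42 = 3.5.
So producers capture 3.5/7 = 0.5 of each unit of subsidy.

Producer share = 0.5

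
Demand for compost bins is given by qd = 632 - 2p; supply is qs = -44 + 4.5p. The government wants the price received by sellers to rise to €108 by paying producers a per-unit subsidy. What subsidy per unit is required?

Required subsidy s = €13 per unit

At a seller price of 108, quantity supplied is -44 + 4.5·108 = 442.
Buyers absorb 442 only when they pay pb with 632 − 2·pb = 442, i.e. pb = 95.
s = ps − pb = 108 − 95 = 13.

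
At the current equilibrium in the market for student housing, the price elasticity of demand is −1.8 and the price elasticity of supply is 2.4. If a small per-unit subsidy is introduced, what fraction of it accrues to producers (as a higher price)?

Producer share = 3/7

For a small subsidy around the equilibrium, the benefit split depends on the relative slopes, which at a point are proportional to the elasticities.
Buyer share = εs/(εs + |εd|) = 2.4/(2.4 + 1.8) = 4/7; seller share = |εd|/(εs + |εd|) = 3/7.
So producers capture 3/7 of the subsidy.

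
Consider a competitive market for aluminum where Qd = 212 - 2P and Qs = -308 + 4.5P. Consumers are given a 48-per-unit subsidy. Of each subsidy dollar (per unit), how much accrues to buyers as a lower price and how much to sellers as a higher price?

Pre-subsidy: 212 - 2P = -308 + 4.5P gives P* = 80, Q* = 52.
With the rebate, buyers effectively pay Pb = Ps − 48, where Ps is the price sellers receive.
Demand in terms of Ps becomes Qd = 212 − 2(Ps − 48) = 308 - 2Ps. Setting this equal to supply: 308 - 2Ps = -308 + 4.5Ps, so Ps = 1232/13.
Buyers pay Pb = 1232/13 − 48 = 608/13; Q' = -308 + 4.5·(1232/13) = 1540/13.
Buyers' price falls by P* − Pb = 80 − 608/13 = 432/13; sellers' price rises by Ps − P* = 1232/13 − 80 = 192/13.

Buyers gain 432/13 per unit; sellers gain 192/13 per unit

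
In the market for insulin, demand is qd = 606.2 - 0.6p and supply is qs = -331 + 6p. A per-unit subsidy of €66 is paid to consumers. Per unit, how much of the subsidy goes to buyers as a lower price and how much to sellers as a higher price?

Pre-subsidy: 606.2 - 0.6p = -331 + 6p gives p* = 142, q* = 521.
With the rebate, buyers effectively pay pb = ps − 66, where ps is the price sellers receive.
Demand in terms of ps becomes qd = 606.2 − 0.6(ps − 66) = 645.8 - 0.6ps. Setting this equal to supply: 645.8 - 0.6ps = -331 + 6ps, so ps = 148.
Buyers pay pb = 148 − 66 = 82; q' = -331 + 6·148 = 557.
Buyers' price falls by p* − pb = 142 − 82 = 60; sellers' price rises by ps − p* = 148 − 142 = 6.

Buyers gain €60 per unit; sellers gain €6 per unit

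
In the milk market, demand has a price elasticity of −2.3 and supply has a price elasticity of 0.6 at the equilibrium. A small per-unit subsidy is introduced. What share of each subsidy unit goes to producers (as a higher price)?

Producer share = 23/29

For a small subsidy around the equilibrium, the benefit split depends on the relative slopes, which at a point are proportional to the elasticities.
Buyer share = εs/(εs + |εd|) = 0.6/(0.6 + 2.3) = 6/29; seller share = |εd|/(εs + |εd|) = 23/29.
So producers capture 23/29 of the subsidy.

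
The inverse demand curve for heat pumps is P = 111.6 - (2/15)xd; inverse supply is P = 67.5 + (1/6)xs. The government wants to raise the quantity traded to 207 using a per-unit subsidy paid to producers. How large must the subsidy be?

At x = 207, from the demand curve buyers pay Pb = 111.6 − (2/15)·207 = 84; from the supply curve sellers need Ps = 67.5 + (1/6)·207 = 102.
The subsidy must fill the gap: s = Ps − Pb = 102 − 84 = 18.

Required subsidy s = 18 per unit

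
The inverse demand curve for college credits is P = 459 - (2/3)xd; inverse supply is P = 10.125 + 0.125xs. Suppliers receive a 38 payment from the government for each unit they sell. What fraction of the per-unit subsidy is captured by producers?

Producer share = 3/19

Pre-subsidy: 459 - (2/3)x = 10.125 + 0.125x gives x* = 567 and P* = 81.
With the subsidy, sellers receive Ps = Pb + 38 for each unit, where Pb is the price buyers pay.
On the curves, Pb = 459 - (2/3)x and Ps = 10.125 + 0.125x; the wedge Ps − Pb = 38 gives 10.125 + 0.125x − (459 - (2/3)x) = 38, so x' = 615.
Then Pb = 459 − (2/3)·615 = 49 and Ps = 10.125 + 0.125·615 = 87.
Buyers' price falls by P* − Pb = 81 − 49 = 32; sellers' price rises by Ps − P* = 87 − 81 = 6.
So producers capture 6/38 = 3/19 of each unit of subsidy.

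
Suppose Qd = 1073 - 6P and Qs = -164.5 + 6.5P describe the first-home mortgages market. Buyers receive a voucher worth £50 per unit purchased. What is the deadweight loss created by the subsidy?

Deadweight loss = £3900

Pre-subsidy: 1073 - 6P = -164.5 + 6.5P gives P* = 99, Q* = 479.
With the rebate, buyers effectively pay Pb = Ps − 50, where Ps is the price sellers receive.
Demand in terms of Ps becomes Qd = 1073 − 6(Ps − 50) = 1373 - 6Ps. Setting this equal to supply: 1373 - 6Ps = -164.5 + 6.5Ps, so Ps = 123.
Buyers pay Pb = 123 − 50 = 73; Q' = -164.5 + 6.5·123 = 635.
The subsidy expands output by 635 − 479 = 156 past the efficient level; on those units the gap between marginal cost and willingness to pay runs from 0 up to 50.
DWL = ½ × 50 × 156 = 3900.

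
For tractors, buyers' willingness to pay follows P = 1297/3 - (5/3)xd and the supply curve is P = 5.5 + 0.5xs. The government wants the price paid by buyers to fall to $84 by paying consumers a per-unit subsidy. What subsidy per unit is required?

Required subsidy s = $26 per unit

At a buyer price of 84, quantity demanded is 259.4 − 0.6·84 = 209.
Sellers supply 209 only when they receive Ps = 5.5 + 0.5·209 = 110.
s = Ps − Pb = 110 − 84 = 26.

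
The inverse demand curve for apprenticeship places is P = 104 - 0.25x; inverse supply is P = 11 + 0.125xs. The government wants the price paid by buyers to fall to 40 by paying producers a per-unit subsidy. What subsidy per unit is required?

At a buyer price of 40, quantity demanded is 416 − 4·40 = 256.
Sellers supply 256 only when they receive Ps = 11 + 0.125·256 = 43.
s = Ps − Pb = 43 − 40 = 3.

Required subsidy s = 3 per unit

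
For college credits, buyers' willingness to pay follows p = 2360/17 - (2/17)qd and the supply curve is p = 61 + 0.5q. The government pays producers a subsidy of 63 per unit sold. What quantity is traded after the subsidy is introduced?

Pre-subsidy: 2360/17 - (2/17)q = 61 + 0.5q gives q* = 126 and p* = 124.
With the subsidy, sellers receive ps = pb + 63 for each unit, where pb is the price buyers pay.
On the curves, pb = 2360/17 - (2/17)q and ps = 61 + 0.5q; the wedge ps − pb = 63 gives 61 + 0.5q − (2360/17 - (2/17)q) = 63, so q' = 228.
Then pb = 2360/17 − (2/17)·228 = 112 and ps = 61 + 0.5·228 = 175.

q' = 228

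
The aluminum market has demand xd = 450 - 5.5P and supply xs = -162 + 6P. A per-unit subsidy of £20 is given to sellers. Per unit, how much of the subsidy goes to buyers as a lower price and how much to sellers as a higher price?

Pre-subsidy: 450 - 5.5P = -162 + 6P gives P* = 1224/23, x* = 3618/23.
With the subsidy, sellers receive Ps = Pb + 20 for each unit, where Pb is the price buyers pay.
Supply in terms of Pb becomes xs = -162 + 6(Pb + 20) = -42 + 6Pb. Setting this equal to demand: 450 - 5.5Pb = -42 + 6Pb, so Pb = 984/23.
Sellers receive Ps = 984/23 + 20 = 1444/23; x' = 450 − 5.5·(984/23) = 4938/23.
Buyers' price falls by P* − Pb = 1224/23 − 984/23 = 240/23; sellers' price rises by Ps − P* = 1444/23 − 1224/23 = 220/23.

Buyers gain 240/23 per unit; sellers gain 220/23 per unit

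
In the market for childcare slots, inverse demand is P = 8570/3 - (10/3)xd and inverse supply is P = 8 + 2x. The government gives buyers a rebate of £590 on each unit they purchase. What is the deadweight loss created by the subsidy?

Deadweight loss = £32634.375

Pre-subsidy: 8570/3 - (10/3)x = 8 + 2x gives x* = 534.125 and P* = 1076.25.
With the rebate, buyers effectively pay Pb = Ps − 590, where Ps is the price sellers receive.
On the curves, Pb = 8570/3 - (10/3)x and Ps = 8 + 2x; the wedge Ps − Pb = 590 gives 8 + 2x − (8570/3 - (10/3)x) = 590, so x' = 644.75.
Then Pb = 8570/3 − (10/3)·644.75 = 707.5 and Ps = 8 + 2·644.75 = 1297.5.
The subsidy expands output by 644.75 − 534.125 = 110.625 past the efficient level; on those units the gap between marginal cost and willingness to pay runs from 0 up to 590.
DWL = ½ × 590 × 110.625 = 32634.375.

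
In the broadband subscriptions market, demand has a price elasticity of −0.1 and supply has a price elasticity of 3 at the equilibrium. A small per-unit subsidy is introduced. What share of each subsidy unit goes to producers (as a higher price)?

For a small subsidy around the equilibrium, the benefit split depends on the relative slopes, which at a point are proportional to the elasticities.
Buyer share = εs/(εs + |εd|) = 3/(3 + 0.1) = 30/31; seller share = |εd|/(εs + |εd|) = 1/31.
So producers capture 1/31 of the subsidy.

Producer share = 1/31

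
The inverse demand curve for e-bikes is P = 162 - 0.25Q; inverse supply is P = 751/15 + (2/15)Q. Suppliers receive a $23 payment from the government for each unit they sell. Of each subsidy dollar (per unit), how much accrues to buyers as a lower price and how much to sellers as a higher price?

Pre-subsidy: 162 - 0.25Q = 751/15 + (2/15)Q gives Q* = 292 and P* = 89.
With the subsidy, sellers receive Ps = Pb + 23 for each unit, where Pb is the price buyers pay.
On the curves, Pb = 162 - 0.25Q and Ps = 751/15 + (2/15)Q; the wedge Ps − Pb = 23 gives 751/15 + (2/15)Q − (162 - 0.25Q) = 23, so Q' = 352.
Then Pb = 162 − 0.25·352 = 74 and Ps = 751/15 + (2/15)·352 = 97.
Buyers' price falls by P* − Pb = 89 − 74 = 15; sellers' price rises by Ps − P* = 97 − 89 = 8.

Buyers gain $15 per unit; sellers gain $8 per unit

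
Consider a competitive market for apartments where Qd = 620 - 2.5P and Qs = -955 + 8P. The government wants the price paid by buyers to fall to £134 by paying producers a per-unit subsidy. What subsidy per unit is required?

Required subsidy s = £21 per unit

At a buyer price of 134, quantity demanded is 620 − 2.5·134 = 285.
Sellers supply 285 only when they receive Ps with -955 + 8·Ps = 285, i.e. Ps = 155.
s = Ps − Pb = 155 − 134 = 21.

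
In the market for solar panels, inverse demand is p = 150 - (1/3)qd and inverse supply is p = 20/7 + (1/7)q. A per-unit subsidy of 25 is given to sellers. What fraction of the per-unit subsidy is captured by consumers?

Consumer share = 0.7

Pre-subsidy: 150 - (1/3)q = 20/7 + (1/7)q gives q* = 309 and p* = 47.
With the subsidy, sellers receive ps = pb + 25 for each unit, where pb is the price buyers pay.
On the curves, pb = 150 - (1/3)q and ps = 20/7 + (1/7)q; the wedge ps − pb = 25 gives 20/7 + (1/7)q − (150 - (1/3)q) = 25, so q' = 361.5.
Then pb = 150 − (1/3)·361.5 = 29.5 and ps = 20/7 + (1/7)·361.5 = 54.5.
Buyers' price falls by p* − pb = 47 − 29.5 = 17.5; sellers' price rises by ps − p* = 54.5 − 47 = 7.5.
So consumers capture 17.5/25 = 0.7 of each unit of subsidy.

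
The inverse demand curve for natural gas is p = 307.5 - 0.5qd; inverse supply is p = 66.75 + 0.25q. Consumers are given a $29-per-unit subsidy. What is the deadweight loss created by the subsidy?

Deadweight loss = 1682/3

Pre-subsidy: 307.5 - 0.5q = 66.75 + 0.25q gives q* = 321 and p* = 147.
With the rebate, buyers effectively pay pb = ps − 29, where ps is the price sellers receive.
On the curves, pb = 307.5 - 0.5q and ps = 66.75 + 0.25q; the wedge ps − pb = 29 gives 66.75 + 0.25q − (307.5 - 0.5q) = 29, so q' = 1079/3.
Then pb = 307.5 − 0.5·(1079/3) = 383/3 and ps = 66.75 + 0.25·(1079/3) = 470/3.
The subsidy expands output by 1079/3 − 321 = 116/3 past the efficient level; on those units the gap between marginal cost and willingness to pay runs from 0 up to 29.
DWL = ½ × 29 × 116/3 = 1682/3.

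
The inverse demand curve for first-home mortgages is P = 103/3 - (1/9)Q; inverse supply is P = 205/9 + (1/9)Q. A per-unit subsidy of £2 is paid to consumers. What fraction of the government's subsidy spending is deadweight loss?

DWL / government spending = 9/122

Pre-subsidy: 103/3 - (1/9)Q = 205/9 + (1/9)Q gives Q* = 52 and P* = 257/9.
With the rebate, buyers effectively pay Pb = Ps − 2, where Ps is the price sellers receive.
On the curves, Pb = 103/3 - (1/9)Q and Ps = 205/9 + (1/9)Q; the wedge Ps − Pb = 2 gives 205/9 + (1/9)Q − (103/3 - (1/9)Q) = 2, so Q' = 61.
Then Pb = 103/3 − (1/9)·61 = 248/9 and Ps = 205/9 + (1/9)·61 = 266/9.
ΔCS = ½(52 + 61)(257/9 − 248/9) = 56.5; ΔPS = ½(52 + 61)(266/9 − 257/9) = 56.5.
Government spending = 2 × 61 = 122.
DWL = ½ × 2 × (61 − 52) = 9; fraction = 9 / 122 = 9/122.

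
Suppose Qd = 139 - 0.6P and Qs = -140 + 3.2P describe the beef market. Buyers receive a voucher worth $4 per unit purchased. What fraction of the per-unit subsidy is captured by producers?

Pre-subsidy: 139 - 0.6P = -140 + 3.2P gives P* = 1395/19, Q* = 1804/19.
With the rebate, buyers effectively pay Pb = Ps − 4, where Ps is the price sellers receive.
Demand in terms of Ps becomes Qd = 139 − 0.6(Ps − 4) = 141.4 - 0.6Ps. Setting this equal to supply: 141.4 - 0.6Ps = -140 + 3.2Ps, so Ps = 1407/19.
Buyers pay Pb = 1407/19 − 4 = 1331/19; Q' = -140 + 3.2·(1407/19) = 9212/95.
Buyers' price falls by P* − Pb = 1395/19 − 1331/19 = 64/19; sellers' price rises by Ps − P* = 1407/19 − 1395/19 = 12/19.
So producers capture (12/19)/4 = 3/19 of each unit of subsidy.

Producer share = 3/19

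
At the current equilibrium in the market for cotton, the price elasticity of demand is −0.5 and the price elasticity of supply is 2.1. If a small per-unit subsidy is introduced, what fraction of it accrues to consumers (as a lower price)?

Consumer share = 21/26

For a small subsidy around the equilibrium, the benefit split depends on the relative slopes, which at a point are proportional to the elasticities.
Buyer share = εs/(εs + |εd|) = 2.1/(2.1 + 0.5) = 21/26; seller share = |εd|/(εs + |εd|) = 5/26.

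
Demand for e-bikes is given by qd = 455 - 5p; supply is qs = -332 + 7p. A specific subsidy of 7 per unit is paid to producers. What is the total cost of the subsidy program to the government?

Government cost = 1032.5

Pre-subsidy: 455 - 5p = -332 + 7p gives p* = 787/12, q* = 1525/12.
With the subsidy, sellers receive ps = pb + 7 for each unit, where pb is the price buyers pay.
Supply in terms of pb becomes qs = -332 + 7(pb + 7) = -283 + 7pb. Setting this equal to demand: 455 - 5pb = -283 + 7pb, so pb = 61.5.
Sellers receive ps = 61.5 + 7 = 68.5; q' = 455 − 5·61.5 = 147.5.
Government outlay = subsidy × quantity = 7 × 147.5 = 1032.5.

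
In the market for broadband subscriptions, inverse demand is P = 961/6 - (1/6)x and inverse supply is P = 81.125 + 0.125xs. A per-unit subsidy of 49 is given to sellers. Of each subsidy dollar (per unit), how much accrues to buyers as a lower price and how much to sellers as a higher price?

Buyers gain 28 per unit; sellers gain 21 per unit

Pre-subsidy: 961/6 - (1/6)x = 81.125 + 0.125x gives x* = 271 and P* = 115.
With the subsidy, sellers receive Ps = Pb + 49 for each unit, where Pb is the price buyers pay.
On the curves, Pb = 961/6 - (1/6)x and Ps = 81.125 + 0.125x; the wedge Ps − Pb = 49 gives 81.125 + 0.125x − (961/6 - (1/6)x) = 49, so x' = 439.
Then Pb = 961/6 − (1/6)·439 = 87 and Ps = 81.125 + 0.125·439 = 136.
Buyers' price falls by P* − Pb = 115 − 87 = 28; sellers' price rises by Ps − P* = 136 − 115 = 21.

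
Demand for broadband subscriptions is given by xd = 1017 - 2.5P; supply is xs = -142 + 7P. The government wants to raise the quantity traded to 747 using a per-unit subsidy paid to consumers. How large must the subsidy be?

Required subsidy s = 19 per unit

At x = 747, invert demand for the buyer price: Pb = (1017 − 747)/2.5 = 108; invert supply for the seller price: Ps = (747 − (-142))/7 = 127.
The subsidy must fill the gap: s = Ps − Pb = 127 − 108 = 19.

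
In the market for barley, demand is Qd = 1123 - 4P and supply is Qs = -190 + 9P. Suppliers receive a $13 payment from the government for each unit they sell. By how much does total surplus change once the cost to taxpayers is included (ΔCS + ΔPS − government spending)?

Net change in total surplus = -$234

Pre-subsidy: 1123 - 4P = -190 + 9P gives P* = 101, Q* = 719.
With the subsidy, sellers receive Ps = Pb + 13 for each unit, where Pb is the price buyers pay.
Supply in terms of Pb becomes Qs = -190 + 9(Pb + 13) = -73 + 9Pb. Setting this equal to demand: 1123 - 4Pb = -73 + 9Pb, so Pb = 92.
Sellers receive Ps = 92 + 13 = 105; Q' = 1123 − 4·92 = 755.
ΔCS = ½(719 + 755)(101 − 92) = 6633; ΔPS = ½(719 + 755)(105 − 101) = 2948.
Government spending = 13 × 755 = 9815.
Net change = 6633 + 2948 − 9815 = -234. The loss equals the DWL triangle ½·13·36.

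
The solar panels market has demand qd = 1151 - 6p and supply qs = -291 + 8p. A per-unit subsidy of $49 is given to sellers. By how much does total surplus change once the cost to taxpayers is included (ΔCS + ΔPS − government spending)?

Pre-subsidy: 1151 - 6p = -291 + 8p gives p* = 103, q* = 533.
With the subsidy, sellers receive ps = pb + 49 for each unit, where pb is the price buyers pay.
Supply in terms of pb becomes qs = -291 + 8(pb + 49) = 101 + 8pb. Setting this equal to demand: 1151 - 6pb = 101 + 8pb, so pb = 75.
Sellers receive ps = 75 + 49 = 124; q' = 1151 − 6·75 = 701.
ΔCS = ½(533 + 701)(103 − 75) = 17276; ΔPS = ½(533 + 701)(124 − 103) = 12957.
Government spending = 49 × 701 = 34349.
Net change = 17276 + 12957 − 34349 = -4116. The loss equals the DWL triangle ½·49·168.

Net change in total surplus = -$4116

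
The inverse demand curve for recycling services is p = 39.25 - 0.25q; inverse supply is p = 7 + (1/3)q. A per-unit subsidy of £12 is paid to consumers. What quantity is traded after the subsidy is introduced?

Pre-subsidy: 39.25 - 0.25q = 7 + (1/3)q gives q* = 387/7 and p* = 178/7.
With the rebate, buyers effectively pay pb = ps − 12, where ps is the price sellers receive.
On the curves, pb = 39.25 - 0.25q and ps = 7 + (1/3)q; the wedge ps − pb = 12 gives 7 + (1/3)q − (39.25 - 0.25q) = 12, so q' = 531/7.
Then pb = 39.25 − 0.25·(531/7) = 142/7 and ps = 7 + (1/3)·(531/7) = 226/7.

q' = 531/7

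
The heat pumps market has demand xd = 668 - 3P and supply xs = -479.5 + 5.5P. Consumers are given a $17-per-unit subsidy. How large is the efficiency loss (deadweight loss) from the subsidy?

Pre-subsidy: 668 - 3P = -479.5 + 5.5P gives P* = 135, x* = 263.
With the rebate, buyers effectively pay Pb = Ps − 17, where Ps is the price sellers receive.
Demand in terms of Ps becomes xd = 668 − 3(Ps − 17) = 719 - 3Ps. Setting this equal to supply: 719 - 3Ps = -479.5 + 5.5Ps, so Ps = 141.
Buyers pay Pb = 141 − 17 = 124; x' = -479.5 + 5.5·141 = 296.
The subsidy expands output by 296 − 263 = 33 past the efficient level; on those units the gap between marginal cost and willingness to pay runs from 0 up to 17.
DWL = ½ × 17 × 33 = 280.5.

Deadweight loss = $280.5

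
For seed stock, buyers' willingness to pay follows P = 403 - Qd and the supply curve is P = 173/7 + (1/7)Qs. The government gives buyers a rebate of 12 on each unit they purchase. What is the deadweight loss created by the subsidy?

Deadweight loss = 63

Pre-subsidy: 403 - Q = 173/7 + (1/7)Q gives Q* = 331 and P* = 72.
With the rebate, buyers effectively pay Pb = Ps − 12, where Ps is the price sellers receive.
On the curves, Pb = 403 - Q and Ps = 173/7 + (1/7)Q; the wedge Ps − Pb = 12 gives 173/7 + (1/7)Q − (403 - Q) = 12, so Q' = 341.5.
Then Pb = 403 − 1·341.5 = 61.5 and Ps = 173/7 + (1/7)·341.5 = 73.5.
The subsidy expands output by 341.5 − 331 = 10.5 past the efficient level; on those units the gap between marginal cost and willingness to pay runs from 0 up to 12.
DWL = ½ × 12 × 10.5 = 63.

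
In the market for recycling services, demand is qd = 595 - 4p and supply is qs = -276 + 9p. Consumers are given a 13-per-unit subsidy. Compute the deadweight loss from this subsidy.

Pre-subsidy: 595 - 4p = -276 + 9p gives p* = 67, q* = 327.
With the rebate, buyers effectively pay pb = ps − 13, where ps is the price sellers receive.
Demand in terms of ps becomes qd = 595 − 4(ps − 13) = 647 - 4ps. Setting this equal to supply: 647 - 4ps = -276 + 9ps, so ps = 71.
Buyers pay pb = 71 − 13 = 58; q' = -276 + 9·71 = 363.
The subsidy expands output by 363 − 327 = 36 past the efficient level; on those units the gap between marginal cost and willingness to pay runs from 0 up to 13.
DWL = ½ × 13 × 36 = 234.

Deadweight loss = 234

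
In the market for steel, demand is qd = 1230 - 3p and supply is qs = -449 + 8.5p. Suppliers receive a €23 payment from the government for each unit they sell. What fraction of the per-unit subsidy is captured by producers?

Pre-subsidy: 1230 - 3p = -449 + 8.5p gives p* = 146, q* = 792.
With the subsidy, sellers receive ps = pb + 23 for each unit, where pb is the price buyers pay.
Supply in terms of pb becomes qs = -449 + 8.5(pb + 23) = -253.5 + 8.5pb. Setting this equal to demand: 1230 - 3pb = -253.5 + 8.5pb, so pb = 129.
Sellers receive ps = 129 + 23 = 152; q' = 1230 − 3·129 = 843.
Buyers' price falls by p* − pb = 146 − 129 = 17; sellers' price rises by ps − p* = 152 − 146 = 6.
So producers capture 6/23 = 6/23 of each unit of subsidy.

Producer share = 6/23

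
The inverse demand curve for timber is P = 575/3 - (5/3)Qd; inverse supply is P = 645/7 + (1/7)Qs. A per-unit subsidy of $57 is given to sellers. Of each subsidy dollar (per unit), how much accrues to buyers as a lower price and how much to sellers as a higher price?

Pre-subsidy: 575/3 - (5/3)Q = 645/7 + (1/7)Q gives Q* = 55 and P* = 100.
With the subsidy, sellers receive Ps = Pb + 57 for each unit, where Pb is the price buyers pay.
On the curves, Pb = 575/3 - (5/3)Q and Ps = 645/7 + (1/7)Q; the wedge Ps − Pb = 57 gives 645/7 + (1/7)Q − (575/3 - (5/3)Q) = 57, so Q' = 86.5.
Then Pb = 575/3 − (5/3)·86.5 = 47.5 and Ps = 645/7 + (1/7)·86.5 = 104.5.
Buyers' price falls by P* − Pb = 100 − 47.5 = 52.5; sellers' price rises by Ps − P* = 104.5 − 100 = 4.5.

Buyers gain $52.5 per unit; sellers gain $4.5 per unit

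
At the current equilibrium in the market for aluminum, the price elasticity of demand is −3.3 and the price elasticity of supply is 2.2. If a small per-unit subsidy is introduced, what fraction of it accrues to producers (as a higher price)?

Producer share = 0.6

For a small subsidy around the equilibrium, the benefit split depends on the relative slopes, which at a point are proportional to the elasticities.
Buyer share = εs/(εs + |εd|) = 2.2/(2.2 + 3.3) = 0.4; seller share = |εd|/(εs + |εd|) = 0.6.
So producers capture 0.6 of the subsidy.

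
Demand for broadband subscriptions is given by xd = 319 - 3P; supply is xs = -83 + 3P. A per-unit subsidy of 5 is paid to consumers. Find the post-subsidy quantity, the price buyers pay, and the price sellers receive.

Pre-subsidy: 319 - 3P = -83 + 3P gives P* = 67, x* = 118.
With the rebate, buyers effectively pay Pb = Ps − 5, where Ps is the price sellers receive.
Demand in terms of Ps becomes xd = 319 − 3(Ps − 5) = 334 - 3Ps. Setting this equal to supply: 334 - 3Ps = -83 + 3Ps, so Ps = 69.5.
Buyers pay Pb = 69.5 − 5 = 64.5; x' = -83 + 3·69.5 = 125.5.

x' = 125.5; buyers pay 64.5; sellers receive 69.5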